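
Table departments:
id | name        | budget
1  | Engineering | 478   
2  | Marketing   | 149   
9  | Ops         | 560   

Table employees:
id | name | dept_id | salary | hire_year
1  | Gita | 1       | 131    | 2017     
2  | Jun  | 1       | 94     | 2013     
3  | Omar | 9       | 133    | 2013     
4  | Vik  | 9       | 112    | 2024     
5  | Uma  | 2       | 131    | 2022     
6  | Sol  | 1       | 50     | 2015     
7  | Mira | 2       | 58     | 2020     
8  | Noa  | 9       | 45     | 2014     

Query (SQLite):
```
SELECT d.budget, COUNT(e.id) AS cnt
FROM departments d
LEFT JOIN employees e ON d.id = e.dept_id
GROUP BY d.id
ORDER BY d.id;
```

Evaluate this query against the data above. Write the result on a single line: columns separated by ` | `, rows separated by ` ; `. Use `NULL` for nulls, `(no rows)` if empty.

LEFT JOIN keeps every departments row; unmatched ones get NULL for employees columns.
Group by departments.id and compute COUNT(e.id). COUNT(col) of an all-NULL group is 0.
  1: ids {1, 2, 6} → COUNT(e.id)=3
  2: ids {5, 7} → COUNT(e.id)=2
  9: ids {3, 4, 8} → COUNT(e.id)=3

478 | 3 ; 149 | 2 ; 560 | 3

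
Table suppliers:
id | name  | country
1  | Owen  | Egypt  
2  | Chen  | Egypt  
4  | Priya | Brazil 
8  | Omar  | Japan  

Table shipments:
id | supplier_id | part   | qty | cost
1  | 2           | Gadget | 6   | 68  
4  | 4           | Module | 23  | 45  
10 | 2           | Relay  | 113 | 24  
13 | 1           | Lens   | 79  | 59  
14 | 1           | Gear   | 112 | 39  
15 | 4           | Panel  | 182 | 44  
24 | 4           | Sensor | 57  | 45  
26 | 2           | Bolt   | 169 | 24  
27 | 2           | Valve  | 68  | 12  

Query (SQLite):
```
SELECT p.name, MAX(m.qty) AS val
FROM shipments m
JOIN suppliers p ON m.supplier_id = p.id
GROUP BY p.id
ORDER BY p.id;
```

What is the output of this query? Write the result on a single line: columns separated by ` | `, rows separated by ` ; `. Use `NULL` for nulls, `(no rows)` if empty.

Owen | 112 ; Chen | 169 ; Priya | 182

Join each shipments row to its suppliers via supplier_id.
Group joined rows by suppliers.id; compute MAX(m.qty) per group.
  1: ids {13, 14} → MAX(m.qty)=112
  2: ids {1, 10, 26, 27} → MAX(m.qty)=169
  4: ids {4, 15, 24} → MAX(m.qty)=182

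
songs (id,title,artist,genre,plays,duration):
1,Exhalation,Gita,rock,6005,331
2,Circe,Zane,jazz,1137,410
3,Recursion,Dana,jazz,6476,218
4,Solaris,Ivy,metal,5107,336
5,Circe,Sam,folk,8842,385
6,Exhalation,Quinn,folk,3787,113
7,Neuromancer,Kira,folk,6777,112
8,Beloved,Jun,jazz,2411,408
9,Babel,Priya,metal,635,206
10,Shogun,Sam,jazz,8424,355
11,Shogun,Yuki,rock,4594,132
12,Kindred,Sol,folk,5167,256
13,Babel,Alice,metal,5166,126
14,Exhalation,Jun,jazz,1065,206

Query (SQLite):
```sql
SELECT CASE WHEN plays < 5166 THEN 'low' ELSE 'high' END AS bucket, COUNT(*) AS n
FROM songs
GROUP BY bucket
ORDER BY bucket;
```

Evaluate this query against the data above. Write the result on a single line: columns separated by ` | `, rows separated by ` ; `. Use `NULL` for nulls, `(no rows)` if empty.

high | 7 ; low | 7

Bucket rows by plays < 5166 → 'low' else 'high'; count each bucket.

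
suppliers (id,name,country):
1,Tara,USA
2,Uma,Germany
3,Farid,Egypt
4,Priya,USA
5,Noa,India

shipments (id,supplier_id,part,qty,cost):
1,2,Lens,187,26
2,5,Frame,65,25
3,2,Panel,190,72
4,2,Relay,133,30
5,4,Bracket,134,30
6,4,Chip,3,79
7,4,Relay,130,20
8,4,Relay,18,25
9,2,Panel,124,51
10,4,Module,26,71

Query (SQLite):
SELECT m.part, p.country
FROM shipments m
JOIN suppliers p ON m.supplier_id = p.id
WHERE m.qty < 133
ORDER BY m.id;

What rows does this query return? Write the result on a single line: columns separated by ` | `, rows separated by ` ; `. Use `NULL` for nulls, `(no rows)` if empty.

Each shipments row matches the suppliers row where supplier_id = suppliers.id.
Then keep rows with m.qty < 133.

Frame | India ; Chip | USA ; Relay | USA ; Relay | USA ; Panel | Germany ; Module | USA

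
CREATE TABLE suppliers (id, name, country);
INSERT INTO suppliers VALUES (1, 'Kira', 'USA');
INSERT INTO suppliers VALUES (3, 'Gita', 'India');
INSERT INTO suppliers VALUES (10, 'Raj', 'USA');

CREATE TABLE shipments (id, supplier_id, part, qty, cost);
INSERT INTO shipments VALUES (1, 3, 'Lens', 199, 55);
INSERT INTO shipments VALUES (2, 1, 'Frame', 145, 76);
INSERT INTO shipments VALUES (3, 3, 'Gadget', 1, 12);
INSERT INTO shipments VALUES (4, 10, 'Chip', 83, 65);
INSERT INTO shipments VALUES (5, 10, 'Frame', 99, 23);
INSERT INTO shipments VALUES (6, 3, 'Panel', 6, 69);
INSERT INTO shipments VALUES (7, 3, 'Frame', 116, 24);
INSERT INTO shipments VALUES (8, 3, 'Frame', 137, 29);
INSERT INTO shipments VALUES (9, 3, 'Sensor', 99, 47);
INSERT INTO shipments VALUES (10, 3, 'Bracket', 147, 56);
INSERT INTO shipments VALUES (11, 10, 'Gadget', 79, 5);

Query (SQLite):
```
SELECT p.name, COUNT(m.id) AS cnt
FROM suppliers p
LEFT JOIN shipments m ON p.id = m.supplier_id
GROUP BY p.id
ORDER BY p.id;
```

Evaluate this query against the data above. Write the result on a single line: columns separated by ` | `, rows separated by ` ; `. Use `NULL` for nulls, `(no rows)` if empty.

Kira | 1 ; Gita | 7 ; Raj | 3

LEFT JOIN keeps every suppliers row; unmatched ones get NULL for shipments columns.
Group by suppliers.id and compute COUNT(m.id). COUNT(col) of an all-NULL group is 0.
  1: ids {2} → COUNT(m.id)=1
  3: ids {1, 3, 6, 7, 8, 9, 10} → COUNT(m.id)=7
  10: ids {4, 5, 11} → COUNT(m.id)=3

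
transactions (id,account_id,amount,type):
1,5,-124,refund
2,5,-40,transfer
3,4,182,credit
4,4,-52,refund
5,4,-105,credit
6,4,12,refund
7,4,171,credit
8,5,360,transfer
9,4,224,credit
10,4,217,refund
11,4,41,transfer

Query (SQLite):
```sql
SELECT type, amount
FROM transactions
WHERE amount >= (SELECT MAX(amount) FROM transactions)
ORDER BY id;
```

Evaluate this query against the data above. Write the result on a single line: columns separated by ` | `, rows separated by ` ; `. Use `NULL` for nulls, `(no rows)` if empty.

Scalar subquery: MAX(amount) over all transactions rows = 360.
Keep rows where amount >= that value.

transfer | 360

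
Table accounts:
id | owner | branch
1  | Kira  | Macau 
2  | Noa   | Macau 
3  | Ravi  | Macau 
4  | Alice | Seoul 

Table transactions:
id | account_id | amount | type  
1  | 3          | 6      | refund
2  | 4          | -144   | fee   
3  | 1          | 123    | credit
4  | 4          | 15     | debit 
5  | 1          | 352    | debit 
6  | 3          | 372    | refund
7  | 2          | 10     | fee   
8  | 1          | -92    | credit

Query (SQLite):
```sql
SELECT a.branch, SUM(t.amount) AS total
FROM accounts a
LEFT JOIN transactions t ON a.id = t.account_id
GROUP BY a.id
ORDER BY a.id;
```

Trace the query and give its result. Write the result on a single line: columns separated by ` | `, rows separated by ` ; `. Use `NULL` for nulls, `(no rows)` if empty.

Macau | 383 ; Macau | 10 ; Macau | 378 ; Seoul | -129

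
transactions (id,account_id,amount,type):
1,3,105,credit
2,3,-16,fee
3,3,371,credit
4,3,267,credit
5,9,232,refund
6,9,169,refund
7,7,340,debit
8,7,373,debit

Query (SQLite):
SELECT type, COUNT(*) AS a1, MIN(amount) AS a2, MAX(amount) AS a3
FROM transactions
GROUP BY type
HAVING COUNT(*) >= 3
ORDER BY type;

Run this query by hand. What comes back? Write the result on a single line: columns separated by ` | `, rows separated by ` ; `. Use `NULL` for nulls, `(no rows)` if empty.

credit | 3 | 105 | 371

Group transactions by type.
Per group compute: COUNT(*), MIN(amount), MAX(amount).
HAVING: drop groups with fewer than 3 rows.
  credit: ids {1, 3, 4} → COUNT(*)=3, MIN(amount)=105, MAX(amount)=371
  debit: ids {7, 8} → COUNT(*)=2, MIN(amount)=340, MAX(amount)=373
  fee: ids {2} → COUNT(*)=1, MIN(amount)=-16, MAX(amount)=-16
  refund: ids {5, 6} → COUNT(*)=2, MIN(amount)=169, MAX(amount)=232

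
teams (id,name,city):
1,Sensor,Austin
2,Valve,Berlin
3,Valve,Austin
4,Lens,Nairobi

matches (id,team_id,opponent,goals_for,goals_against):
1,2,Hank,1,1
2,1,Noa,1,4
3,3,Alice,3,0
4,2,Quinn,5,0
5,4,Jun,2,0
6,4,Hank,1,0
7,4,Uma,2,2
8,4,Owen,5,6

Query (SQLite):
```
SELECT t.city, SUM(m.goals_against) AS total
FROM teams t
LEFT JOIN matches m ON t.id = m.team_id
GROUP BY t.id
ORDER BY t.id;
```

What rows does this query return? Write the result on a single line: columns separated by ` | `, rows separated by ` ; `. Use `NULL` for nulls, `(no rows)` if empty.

Austin | 4 ; Berlin | 1 ; Austin | 0 ; Nairobi | 8

LEFT JOIN keeps every teams row; unmatched ones get NULL for matches columns.
Group by teams.id and compute SUM(m.goals_against). SUM over an all-NULL group is NULL.
  1: ids {2} → SUM(m.goals_against)=4
  2: ids {1, 4} → SUM(m.goals_against)=1
  3: ids {3} → SUM(m.goals_against)=0
  4: ids {5, 6, 7, 8} → SUM(m.goals_against)=8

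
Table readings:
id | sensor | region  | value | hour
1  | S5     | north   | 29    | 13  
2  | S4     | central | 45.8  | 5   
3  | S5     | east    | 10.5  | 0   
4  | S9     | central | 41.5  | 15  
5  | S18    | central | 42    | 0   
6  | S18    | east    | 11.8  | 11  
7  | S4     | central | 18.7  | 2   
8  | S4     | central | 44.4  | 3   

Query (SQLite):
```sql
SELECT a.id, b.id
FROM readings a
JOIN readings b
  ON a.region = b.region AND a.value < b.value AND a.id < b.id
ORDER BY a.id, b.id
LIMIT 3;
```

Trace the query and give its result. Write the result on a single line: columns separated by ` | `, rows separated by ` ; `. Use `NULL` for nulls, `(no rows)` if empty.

Pairs (a,b) with same region, a.value < b.value, a.id < b.id.
region groups: central:{2,4,5,7,8} east:{3,6} north:{1}
Ordered by (a.id, b.id); first 3.

3 | 6 ; 4 | 5 ; 4 | 8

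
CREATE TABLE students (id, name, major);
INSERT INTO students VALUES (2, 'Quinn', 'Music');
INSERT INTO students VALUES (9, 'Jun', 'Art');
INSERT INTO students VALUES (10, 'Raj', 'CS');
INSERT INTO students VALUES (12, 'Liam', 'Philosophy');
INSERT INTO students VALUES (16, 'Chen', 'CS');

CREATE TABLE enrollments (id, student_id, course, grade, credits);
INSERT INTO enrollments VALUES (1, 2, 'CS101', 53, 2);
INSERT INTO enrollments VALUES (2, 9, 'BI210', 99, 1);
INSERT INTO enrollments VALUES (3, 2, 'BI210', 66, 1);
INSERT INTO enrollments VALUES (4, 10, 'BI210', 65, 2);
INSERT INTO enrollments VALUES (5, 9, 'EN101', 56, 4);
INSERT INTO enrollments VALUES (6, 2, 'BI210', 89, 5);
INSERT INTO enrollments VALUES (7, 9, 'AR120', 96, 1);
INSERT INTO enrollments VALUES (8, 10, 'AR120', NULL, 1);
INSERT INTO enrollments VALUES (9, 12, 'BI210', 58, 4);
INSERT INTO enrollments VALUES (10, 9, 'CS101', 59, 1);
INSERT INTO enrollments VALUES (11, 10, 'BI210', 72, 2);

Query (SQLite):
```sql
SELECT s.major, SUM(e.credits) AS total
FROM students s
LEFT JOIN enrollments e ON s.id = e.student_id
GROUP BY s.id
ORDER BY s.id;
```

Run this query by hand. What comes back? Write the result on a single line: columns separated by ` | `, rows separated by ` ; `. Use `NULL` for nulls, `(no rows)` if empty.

Music | 8 ; Art | 7 ; CS | 5 ; Philosophy | 4 ; CS | NULL

LEFT JOIN keeps every students row; unmatched ones get NULL for enrollments columns.
Group by students.id and compute SUM(e.credits). SUM over an all-NULL group is NULL.
  2: ids {1, 3, 6} → SUM(e.credits)=8
  9: ids {2, 5, 7, 10} → SUM(e.credits)=7
  10: ids {4, 8, 11} → SUM(e.credits)=5
  12: ids {9} → SUM(e.credits)=4
  16: ids {—} → SUM(e.credits)=NULL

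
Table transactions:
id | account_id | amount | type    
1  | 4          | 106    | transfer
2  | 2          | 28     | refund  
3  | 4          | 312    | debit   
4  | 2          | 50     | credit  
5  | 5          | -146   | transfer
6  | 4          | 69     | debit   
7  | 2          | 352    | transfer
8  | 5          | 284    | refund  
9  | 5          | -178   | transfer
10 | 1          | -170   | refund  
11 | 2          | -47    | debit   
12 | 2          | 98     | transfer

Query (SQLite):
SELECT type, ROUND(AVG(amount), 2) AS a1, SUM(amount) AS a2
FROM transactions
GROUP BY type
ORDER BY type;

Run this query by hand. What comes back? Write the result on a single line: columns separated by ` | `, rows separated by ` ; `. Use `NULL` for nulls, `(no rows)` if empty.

credit | 50 | 50 ; debit | 111.33 | 334 ; refund | 47.33 | 142 ; transfer | 46.4 | 232

Group transactions by type.
Per group compute: ROUND(AVG(amount), 2), SUM(amount).
  credit: ids {4} → ROUND(AVG(amount), 2)=50, SUM(amount)=50
  debit: ids {3, 6, 11} → ROUND(AVG(amount), 2)=111.33, SUM(amount)=334
  refund: ids {2, 8, 10} → ROUND(AVG(amount), 2)=47.33, SUM(amount)=142
  transfer: ids {1, 5, 7, 9, 12} → ROUND(AVG(amount), 2)=46.4, SUM(amount)=232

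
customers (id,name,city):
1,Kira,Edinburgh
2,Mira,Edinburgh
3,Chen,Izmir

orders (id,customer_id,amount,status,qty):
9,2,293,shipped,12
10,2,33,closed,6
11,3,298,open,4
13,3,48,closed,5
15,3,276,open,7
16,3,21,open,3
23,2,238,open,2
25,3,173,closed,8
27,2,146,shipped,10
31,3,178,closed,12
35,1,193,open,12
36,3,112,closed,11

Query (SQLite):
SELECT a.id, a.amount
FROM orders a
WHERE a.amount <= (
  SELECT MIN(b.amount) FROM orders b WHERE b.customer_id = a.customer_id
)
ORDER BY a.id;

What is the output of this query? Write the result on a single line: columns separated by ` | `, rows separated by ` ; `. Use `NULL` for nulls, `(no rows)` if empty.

10 | 33 ; 16 | 21 ; 35 | 193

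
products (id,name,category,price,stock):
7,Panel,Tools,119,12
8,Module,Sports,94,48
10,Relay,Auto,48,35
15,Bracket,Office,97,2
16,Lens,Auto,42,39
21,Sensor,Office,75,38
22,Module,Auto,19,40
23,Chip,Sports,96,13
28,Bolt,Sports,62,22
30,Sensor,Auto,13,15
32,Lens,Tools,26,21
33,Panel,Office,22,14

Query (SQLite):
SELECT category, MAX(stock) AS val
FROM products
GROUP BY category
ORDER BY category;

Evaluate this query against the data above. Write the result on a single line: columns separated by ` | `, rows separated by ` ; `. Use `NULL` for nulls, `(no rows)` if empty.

Partition products by category; compute MAX(stock) within each group.
  Auto: ids {10, 16, 22, 30} → MAX(stock)=40
  Office: ids {15, 21, 33} → MAX(stock)=38
  Sports: ids {8, 23, 28} → MAX(stock)=48
  Tools: ids {7, 32} → MAX(stock)=21

Auto | 40 ; Office | 38 ; Sports | 48 ; Tools | 21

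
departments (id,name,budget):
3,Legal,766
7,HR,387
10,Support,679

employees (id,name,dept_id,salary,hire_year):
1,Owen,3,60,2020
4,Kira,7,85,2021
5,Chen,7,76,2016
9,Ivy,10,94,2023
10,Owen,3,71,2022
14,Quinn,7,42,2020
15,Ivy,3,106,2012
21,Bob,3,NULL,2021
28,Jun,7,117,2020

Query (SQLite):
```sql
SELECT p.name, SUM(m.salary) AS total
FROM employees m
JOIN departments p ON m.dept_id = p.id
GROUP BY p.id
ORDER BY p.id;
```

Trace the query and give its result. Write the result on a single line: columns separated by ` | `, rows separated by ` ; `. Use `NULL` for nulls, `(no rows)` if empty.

Join each employees row to its departments via dept_id.
Group joined rows by departments.id; compute SUM(m.salary) per group.
  3: ids {1, 10, 15, 21} → SUM(m.salary)=237
  7: ids {4, 5, 14, 28} → SUM(m.salary)=320
  10: ids {9} → SUM(m.salary)=94

Legal | 237 ; HR | 320 ; Support | 94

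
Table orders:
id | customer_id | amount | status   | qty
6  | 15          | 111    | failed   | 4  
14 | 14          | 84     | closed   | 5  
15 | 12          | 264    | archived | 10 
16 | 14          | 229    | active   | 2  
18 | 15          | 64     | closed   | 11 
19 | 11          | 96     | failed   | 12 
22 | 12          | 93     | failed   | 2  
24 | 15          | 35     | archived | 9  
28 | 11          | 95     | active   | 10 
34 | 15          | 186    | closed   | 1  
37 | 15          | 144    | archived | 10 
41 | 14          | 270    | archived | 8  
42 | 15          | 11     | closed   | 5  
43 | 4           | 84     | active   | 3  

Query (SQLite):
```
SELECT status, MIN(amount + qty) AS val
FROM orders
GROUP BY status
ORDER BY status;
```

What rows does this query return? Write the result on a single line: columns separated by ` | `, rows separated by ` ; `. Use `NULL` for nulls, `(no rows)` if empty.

For each row compute amount + qty.
Group by status; take MIN of the expression per group.
  active: ids {16, 28, 43} → MIN(amount + qty)=87
  archived: ids {15, 24, 37, 41} → MIN(amount + qty)=44
  closed: ids {14, 18, 34, 42} → MIN(amount + qty)=16
  failed: ids {6, 19, 22} → MIN(amount + qty)=95

active | 87 ; archived | 44 ; closed | 16 ; failed | 95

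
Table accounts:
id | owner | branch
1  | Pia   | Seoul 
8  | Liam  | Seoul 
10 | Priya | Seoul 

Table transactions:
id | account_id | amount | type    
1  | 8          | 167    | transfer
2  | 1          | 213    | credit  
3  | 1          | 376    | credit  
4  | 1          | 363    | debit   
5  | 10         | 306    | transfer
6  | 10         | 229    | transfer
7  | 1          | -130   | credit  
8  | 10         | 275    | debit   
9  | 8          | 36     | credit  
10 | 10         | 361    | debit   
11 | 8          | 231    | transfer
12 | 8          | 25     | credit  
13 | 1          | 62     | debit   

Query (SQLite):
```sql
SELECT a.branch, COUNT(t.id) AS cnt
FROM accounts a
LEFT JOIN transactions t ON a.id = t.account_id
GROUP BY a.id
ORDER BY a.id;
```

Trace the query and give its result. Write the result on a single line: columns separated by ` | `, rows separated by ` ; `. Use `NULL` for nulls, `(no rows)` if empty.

Seoul | 5 ; Seoul | 4 ; Seoul | 4

LEFT JOIN keeps every accounts row; unmatched ones get NULL for transactions columns.
Group by accounts.id and compute COUNT(t.id). COUNT(col) of an all-NULL group is 0.
  1: ids {2, 3, 4, 7, 13} → COUNT(t.id)=5
  8: ids {1, 9, 11, 12} → COUNT(t.id)=4
  10: ids {5, 6, 8, 10} → COUNT(t.id)=4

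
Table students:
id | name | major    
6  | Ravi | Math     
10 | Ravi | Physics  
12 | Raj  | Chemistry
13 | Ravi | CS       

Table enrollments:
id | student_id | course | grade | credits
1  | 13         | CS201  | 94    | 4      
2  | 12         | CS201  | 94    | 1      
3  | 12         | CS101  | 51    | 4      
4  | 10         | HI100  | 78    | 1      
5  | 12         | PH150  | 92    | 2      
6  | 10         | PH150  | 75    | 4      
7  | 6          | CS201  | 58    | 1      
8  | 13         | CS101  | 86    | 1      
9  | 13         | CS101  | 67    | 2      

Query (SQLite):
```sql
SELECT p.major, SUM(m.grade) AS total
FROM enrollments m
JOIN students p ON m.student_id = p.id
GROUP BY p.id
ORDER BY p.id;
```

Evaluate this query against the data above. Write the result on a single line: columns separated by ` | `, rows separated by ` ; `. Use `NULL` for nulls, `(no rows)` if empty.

Join each enrollments row to its students via student_id.
Group joined rows by students.id; compute SUM(m.grade) per group.
  6: ids {7} → SUM(m.grade)=58
  10: ids {4, 6} → SUM(m.grade)=153
  12: ids {2, 3, 5} → SUM(m.grade)=237
  13: ids {1, 8, 9} → SUM(m.grade)=247

Math | 58 ; Physics | 153 ; Chemistry | 237 ; CS | 247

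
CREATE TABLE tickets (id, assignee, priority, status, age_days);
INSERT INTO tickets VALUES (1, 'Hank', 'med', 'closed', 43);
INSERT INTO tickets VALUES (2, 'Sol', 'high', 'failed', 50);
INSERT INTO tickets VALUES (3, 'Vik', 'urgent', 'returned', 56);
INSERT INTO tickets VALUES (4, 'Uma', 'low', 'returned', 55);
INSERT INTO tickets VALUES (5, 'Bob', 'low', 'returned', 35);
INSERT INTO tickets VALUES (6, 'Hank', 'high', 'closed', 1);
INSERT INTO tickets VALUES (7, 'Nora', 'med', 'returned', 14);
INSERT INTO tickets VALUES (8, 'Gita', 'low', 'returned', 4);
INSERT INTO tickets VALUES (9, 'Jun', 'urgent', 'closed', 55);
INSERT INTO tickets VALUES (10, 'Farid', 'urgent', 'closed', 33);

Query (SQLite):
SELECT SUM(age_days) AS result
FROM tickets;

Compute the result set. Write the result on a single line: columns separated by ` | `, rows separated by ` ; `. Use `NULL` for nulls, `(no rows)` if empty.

All age_days values: [43, 50, 56, 55, 35, 1, 14, 4, 55, 33].
SUM of non-NULL values = 346.

346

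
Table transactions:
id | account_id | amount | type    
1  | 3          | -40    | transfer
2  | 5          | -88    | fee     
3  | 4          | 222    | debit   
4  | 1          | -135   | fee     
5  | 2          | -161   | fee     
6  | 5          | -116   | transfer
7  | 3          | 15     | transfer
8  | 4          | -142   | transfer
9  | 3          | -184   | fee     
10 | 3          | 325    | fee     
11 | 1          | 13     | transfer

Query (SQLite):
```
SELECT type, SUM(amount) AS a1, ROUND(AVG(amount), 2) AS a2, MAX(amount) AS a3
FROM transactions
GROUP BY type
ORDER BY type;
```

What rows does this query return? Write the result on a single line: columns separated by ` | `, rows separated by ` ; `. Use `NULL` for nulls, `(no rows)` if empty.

debit | 222 | 222 | 222 ; fee | -243 | -48.6 | 325 ; transfer | -270 | -54 | 15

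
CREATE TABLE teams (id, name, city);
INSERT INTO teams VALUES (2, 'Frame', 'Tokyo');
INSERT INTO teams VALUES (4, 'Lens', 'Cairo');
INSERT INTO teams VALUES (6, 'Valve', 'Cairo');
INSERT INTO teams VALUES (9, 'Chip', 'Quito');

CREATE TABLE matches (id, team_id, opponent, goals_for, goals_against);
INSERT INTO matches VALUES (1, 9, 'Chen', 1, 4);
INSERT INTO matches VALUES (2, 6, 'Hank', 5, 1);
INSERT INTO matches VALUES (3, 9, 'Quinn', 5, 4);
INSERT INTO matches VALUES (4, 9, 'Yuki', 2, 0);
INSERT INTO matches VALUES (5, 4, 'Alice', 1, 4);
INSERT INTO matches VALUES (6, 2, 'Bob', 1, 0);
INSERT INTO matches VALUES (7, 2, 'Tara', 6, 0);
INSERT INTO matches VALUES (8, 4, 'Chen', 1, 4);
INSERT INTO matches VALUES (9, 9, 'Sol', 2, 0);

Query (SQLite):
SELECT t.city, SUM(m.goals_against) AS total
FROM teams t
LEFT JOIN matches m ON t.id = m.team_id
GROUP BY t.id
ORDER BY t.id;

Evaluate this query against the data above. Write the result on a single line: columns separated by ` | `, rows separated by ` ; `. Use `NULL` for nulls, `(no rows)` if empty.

Tokyo | 0 ; Cairo | 8 ; Cairo | 1 ; Quito | 8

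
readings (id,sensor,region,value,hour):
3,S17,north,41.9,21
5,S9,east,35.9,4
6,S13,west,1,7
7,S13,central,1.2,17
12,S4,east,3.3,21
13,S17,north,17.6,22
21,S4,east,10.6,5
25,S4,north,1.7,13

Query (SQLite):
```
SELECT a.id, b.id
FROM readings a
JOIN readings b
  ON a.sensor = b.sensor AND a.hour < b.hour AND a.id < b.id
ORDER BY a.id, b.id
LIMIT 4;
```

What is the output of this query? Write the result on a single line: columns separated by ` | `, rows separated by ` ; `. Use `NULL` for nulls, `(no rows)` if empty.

Pairs (a,b) with same sensor, a.hour < b.hour, a.id < b.id.
sensor groups: S13:{6,7} S17:{3,13} S4:{12,21,25} S9:{5}
Ordered by (a.id, b.id); first 4.

3 | 13 ; 6 | 7 ; 21 | 25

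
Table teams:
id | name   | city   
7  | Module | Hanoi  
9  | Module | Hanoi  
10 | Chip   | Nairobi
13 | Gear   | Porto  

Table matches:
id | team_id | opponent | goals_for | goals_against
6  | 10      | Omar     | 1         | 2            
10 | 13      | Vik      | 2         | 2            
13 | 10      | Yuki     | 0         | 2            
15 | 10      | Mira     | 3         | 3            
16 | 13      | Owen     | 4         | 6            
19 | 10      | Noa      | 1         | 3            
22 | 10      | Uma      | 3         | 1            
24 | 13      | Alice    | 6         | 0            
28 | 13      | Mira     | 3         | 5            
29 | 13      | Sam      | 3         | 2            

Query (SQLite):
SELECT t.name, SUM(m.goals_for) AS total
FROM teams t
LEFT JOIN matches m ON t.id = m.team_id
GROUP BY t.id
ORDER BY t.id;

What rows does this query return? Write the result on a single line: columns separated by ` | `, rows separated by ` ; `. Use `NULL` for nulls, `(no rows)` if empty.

LEFT JOIN keeps every teams row; unmatched ones get NULL for matches columns.
Group by teams.id and compute SUM(m.goals_for). SUM over an all-NULL group is NULL.
  7: ids {—} → SUM(m.goals_for)=NULL
  9: ids {—} → SUM(m.goals_for)=NULL
  10: ids {6, 13, 15, 19, 22} → SUM(m.goals_for)=8
  13: ids {10, 16, 24, 28, 29} → SUM(m.goals_for)=18

Module | NULL ; Module | NULL ; Chip | 8 ; Gear | 18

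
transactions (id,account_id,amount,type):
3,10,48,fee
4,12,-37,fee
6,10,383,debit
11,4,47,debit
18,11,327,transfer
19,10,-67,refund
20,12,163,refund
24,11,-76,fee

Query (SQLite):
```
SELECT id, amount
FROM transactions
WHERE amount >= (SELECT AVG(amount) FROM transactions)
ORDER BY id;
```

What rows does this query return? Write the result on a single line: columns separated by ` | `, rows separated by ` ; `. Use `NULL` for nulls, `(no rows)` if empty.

6 | 383 ; 18 | 327 ; 20 | 163

Scalar subquery: AVG(amount) over all transactions rows = 98.5.
Keep rows where amount >= that value.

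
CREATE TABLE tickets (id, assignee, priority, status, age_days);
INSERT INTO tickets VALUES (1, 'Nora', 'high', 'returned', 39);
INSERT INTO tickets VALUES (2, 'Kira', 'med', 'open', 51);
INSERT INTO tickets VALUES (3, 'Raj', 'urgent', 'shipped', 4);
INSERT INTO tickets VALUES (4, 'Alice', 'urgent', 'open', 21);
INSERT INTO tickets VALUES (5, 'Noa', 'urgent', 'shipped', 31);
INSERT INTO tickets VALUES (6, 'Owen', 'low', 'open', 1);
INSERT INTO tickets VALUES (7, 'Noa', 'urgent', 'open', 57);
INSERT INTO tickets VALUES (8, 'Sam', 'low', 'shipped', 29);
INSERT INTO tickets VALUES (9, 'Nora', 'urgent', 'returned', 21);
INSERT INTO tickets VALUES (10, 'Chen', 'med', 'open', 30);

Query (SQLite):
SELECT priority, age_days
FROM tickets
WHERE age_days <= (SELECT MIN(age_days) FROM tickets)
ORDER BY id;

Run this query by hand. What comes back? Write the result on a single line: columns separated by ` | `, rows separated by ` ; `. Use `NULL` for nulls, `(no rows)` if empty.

Scalar subquery: MIN(age_days) over all tickets rows = 1.
Keep rows where age_days <= that value.

low | 1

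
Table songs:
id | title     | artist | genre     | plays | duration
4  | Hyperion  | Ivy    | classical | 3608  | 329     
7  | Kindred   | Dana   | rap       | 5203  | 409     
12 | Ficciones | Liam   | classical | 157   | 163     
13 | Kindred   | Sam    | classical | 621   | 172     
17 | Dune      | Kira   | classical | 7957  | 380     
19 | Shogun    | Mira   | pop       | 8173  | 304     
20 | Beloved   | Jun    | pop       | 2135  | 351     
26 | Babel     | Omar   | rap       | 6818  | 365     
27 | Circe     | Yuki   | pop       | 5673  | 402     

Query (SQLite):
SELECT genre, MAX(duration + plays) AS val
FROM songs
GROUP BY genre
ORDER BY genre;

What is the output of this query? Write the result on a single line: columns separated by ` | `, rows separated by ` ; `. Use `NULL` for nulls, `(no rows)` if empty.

classical | 8337 ; pop | 8477 ; rap | 7183

For each row compute duration + plays.
Group by genre; take MAX of the expression per group.
  classical: ids {4, 12, 13, 17} → MAX(duration + plays)=8337
  pop: ids {19, 20, 27} → MAX(duration + plays)=8477
  rap: ids {7, 26} → MAX(duration + plays)=7183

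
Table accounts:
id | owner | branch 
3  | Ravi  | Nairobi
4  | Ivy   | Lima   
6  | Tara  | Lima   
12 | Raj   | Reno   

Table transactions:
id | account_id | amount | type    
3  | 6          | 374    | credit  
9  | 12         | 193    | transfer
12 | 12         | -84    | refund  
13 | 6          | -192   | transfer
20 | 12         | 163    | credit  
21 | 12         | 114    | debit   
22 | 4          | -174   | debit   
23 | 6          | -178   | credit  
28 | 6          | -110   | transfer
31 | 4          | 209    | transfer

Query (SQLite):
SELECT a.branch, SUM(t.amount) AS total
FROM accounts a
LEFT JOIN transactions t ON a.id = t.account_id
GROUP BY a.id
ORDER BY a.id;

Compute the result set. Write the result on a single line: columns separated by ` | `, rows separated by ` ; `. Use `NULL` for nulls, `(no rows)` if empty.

LEFT JOIN keeps every accounts row; unmatched ones get NULL for transactions columns.
Group by accounts.id and compute SUM(t.amount). SUM over an all-NULL group is NULL.
  3: ids {—} → SUM(t.amount)=NULL
  4: ids {22, 31} → SUM(t.amount)=35
  6: ids {3, 13, 23, 28} → SUM(t.amount)=-106
  12: ids {9, 12, 20, 21} → SUM(t.amount)=386

Nairobi | NULL ; Lima | 35 ; Lima | -106 ; Reno | 386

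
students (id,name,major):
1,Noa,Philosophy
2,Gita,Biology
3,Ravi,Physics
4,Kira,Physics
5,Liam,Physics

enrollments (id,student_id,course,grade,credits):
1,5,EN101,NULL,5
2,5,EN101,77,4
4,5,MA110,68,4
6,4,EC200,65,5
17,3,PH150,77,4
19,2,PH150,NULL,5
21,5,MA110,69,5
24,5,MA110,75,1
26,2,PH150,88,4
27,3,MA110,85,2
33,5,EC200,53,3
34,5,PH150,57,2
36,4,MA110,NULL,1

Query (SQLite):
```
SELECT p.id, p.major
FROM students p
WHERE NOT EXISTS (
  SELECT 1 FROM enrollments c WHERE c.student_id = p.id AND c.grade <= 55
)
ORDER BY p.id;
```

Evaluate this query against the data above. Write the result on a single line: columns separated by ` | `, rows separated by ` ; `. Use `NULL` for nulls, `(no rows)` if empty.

For each students row, check whether any enrollments with matching student_id has grade <= 55.
Keep rows where that is false.

1 | Philosophy ; 2 | Biology ; 3 | Physics ; 4 | Physics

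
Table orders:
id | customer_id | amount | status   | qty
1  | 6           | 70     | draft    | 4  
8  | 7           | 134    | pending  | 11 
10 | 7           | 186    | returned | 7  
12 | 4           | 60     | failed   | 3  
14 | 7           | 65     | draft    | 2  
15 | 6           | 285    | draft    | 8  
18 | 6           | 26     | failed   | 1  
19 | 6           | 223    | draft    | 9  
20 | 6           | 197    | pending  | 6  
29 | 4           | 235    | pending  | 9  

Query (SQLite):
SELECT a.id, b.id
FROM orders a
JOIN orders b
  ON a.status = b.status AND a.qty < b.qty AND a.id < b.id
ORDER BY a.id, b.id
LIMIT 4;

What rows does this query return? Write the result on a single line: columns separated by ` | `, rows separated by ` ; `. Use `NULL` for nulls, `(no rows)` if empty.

1 | 15 ; 1 | 19 ; 14 | 15 ; 14 | 19

Pairs (a,b) with same status, a.qty < b.qty, a.id < b.id.
status groups: draft:{1,14,15,19} failed:{12,18} pending:{8,20,29} returned:{10}
Ordered by (a.id, b.id); first 4.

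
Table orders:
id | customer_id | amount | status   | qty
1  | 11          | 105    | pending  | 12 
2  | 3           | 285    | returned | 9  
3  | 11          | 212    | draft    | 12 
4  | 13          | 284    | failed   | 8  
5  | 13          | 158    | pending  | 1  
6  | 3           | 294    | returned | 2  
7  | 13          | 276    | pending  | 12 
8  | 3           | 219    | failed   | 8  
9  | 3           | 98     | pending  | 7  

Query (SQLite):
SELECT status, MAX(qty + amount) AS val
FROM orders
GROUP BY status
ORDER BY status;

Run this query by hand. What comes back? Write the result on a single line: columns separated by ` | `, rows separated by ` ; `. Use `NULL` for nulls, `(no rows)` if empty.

draft | 224 ; failed | 292 ; pending | 288 ; returned | 296

For each row compute qty + amount.
Group by status; take MAX of the expression per group.
  draft: ids {3} → MAX(qty + amount)=224
  failed: ids {4, 8} → MAX(qty + amount)=292
  pending: ids {1, 5, 7, 9} → MAX(qty + amount)=288
  returned: ids {2, 6} → MAX(qty + amount)=296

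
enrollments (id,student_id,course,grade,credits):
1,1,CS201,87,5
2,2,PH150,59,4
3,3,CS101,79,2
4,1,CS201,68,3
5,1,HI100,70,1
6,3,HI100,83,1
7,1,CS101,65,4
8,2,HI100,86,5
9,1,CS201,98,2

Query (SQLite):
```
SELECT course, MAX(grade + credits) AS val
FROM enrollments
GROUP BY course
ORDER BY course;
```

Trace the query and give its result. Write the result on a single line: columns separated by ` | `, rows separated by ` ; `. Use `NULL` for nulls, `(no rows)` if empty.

CS101 | 81 ; CS201 | 100 ; HI100 | 91 ; PH150 | 63

For each row compute grade + credits.
Group by course; take MAX of the expression per group.
  CS101: ids {3, 7} → MAX(grade + credits)=81
  CS201: ids {1, 4, 9} → MAX(grade + credits)=100
  HI100: ids {5, 6, 8} → MAX(grade + credits)=91
  PH150: ids {2} → MAX(grade + credits)=63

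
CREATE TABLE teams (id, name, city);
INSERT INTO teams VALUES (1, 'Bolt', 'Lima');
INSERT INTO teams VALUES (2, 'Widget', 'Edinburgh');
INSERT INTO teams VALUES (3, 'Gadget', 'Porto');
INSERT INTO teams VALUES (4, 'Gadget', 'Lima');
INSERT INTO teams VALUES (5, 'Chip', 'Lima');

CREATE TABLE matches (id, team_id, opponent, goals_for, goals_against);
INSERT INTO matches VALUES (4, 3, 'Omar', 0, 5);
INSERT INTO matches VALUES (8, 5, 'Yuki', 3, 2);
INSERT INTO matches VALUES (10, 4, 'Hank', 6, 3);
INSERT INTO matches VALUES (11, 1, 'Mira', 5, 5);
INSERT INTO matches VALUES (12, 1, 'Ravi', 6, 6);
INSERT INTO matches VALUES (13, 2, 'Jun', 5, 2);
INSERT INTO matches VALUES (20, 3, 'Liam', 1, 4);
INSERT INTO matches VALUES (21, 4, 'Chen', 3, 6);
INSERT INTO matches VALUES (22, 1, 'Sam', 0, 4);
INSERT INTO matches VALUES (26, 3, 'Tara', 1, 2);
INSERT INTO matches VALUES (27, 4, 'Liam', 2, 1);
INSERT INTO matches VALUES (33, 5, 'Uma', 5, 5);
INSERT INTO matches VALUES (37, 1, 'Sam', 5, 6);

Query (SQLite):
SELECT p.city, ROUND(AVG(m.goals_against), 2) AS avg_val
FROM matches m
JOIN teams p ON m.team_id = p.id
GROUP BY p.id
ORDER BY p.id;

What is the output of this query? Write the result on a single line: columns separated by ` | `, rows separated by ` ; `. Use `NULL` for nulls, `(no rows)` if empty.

Lima | 5.25 ; Edinburgh | 2 ; Porto | 3.67 ; Lima | 3.33 ; Lima | 3.5

Join each matches row to its teams via team_id.
Group joined rows by teams.id; compute ROUND(AVG(m.goals_against), 2) per group.
  1: ids {11, 12, 22, 37} → ROUND(AVG(m.goals_against), 2)=5.25
  2: ids {13} → ROUND(AVG(m.goals_against), 2)=2
  3: ids {4, 20, 26} → ROUND(AVG(m.goals_against), 2)=3.67
  4: ids {10, 21, 27} → ROUND(AVG(m.goals_against), 2)=3.33
  5: ids {8, 33} → ROUND(AVG(m.goals_against), 2)=3.5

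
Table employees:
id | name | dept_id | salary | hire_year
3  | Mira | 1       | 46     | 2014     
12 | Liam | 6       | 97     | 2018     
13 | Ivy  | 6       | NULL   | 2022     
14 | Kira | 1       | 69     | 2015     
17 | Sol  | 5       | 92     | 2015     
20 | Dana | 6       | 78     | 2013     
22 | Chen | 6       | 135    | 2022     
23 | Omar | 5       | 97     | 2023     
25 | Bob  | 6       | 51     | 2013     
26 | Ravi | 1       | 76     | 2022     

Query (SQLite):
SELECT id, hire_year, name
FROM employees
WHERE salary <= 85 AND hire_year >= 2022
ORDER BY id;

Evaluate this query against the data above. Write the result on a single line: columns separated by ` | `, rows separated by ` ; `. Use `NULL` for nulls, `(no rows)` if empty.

26 | 2022 | Ravi

salary <= 85: ids {3, 14, 20, 25, 26}
hire_year >= 2022: ids {13, 22, 23, 26}
Combine with AND.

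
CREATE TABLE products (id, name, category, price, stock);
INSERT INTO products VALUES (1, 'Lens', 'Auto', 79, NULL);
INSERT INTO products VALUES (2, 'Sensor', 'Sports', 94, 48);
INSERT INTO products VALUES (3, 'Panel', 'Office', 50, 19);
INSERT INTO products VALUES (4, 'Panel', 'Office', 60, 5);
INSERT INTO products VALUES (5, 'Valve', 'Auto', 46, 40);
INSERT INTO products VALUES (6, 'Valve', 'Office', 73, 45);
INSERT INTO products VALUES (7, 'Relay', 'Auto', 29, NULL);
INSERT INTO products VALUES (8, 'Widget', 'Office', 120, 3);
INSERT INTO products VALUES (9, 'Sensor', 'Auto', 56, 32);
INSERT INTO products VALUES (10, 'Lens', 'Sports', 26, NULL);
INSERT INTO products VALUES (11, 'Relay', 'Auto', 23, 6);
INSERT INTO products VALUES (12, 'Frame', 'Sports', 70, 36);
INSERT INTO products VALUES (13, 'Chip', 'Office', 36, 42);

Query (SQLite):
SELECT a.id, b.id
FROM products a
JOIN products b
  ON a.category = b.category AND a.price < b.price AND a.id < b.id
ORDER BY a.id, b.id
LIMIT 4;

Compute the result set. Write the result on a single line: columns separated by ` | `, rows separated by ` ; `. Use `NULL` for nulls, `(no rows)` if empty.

Pairs (a,b) with same category, a.price < b.price, a.id < b.id.
category groups: Auto:{1,5,7,9,11} Office:{3,4,6,8,13} Sports:{2,10,12}
Ordered by (a.id, b.id); first 4.

3 | 4 ; 3 | 6 ; 3 | 8 ; 4 | 6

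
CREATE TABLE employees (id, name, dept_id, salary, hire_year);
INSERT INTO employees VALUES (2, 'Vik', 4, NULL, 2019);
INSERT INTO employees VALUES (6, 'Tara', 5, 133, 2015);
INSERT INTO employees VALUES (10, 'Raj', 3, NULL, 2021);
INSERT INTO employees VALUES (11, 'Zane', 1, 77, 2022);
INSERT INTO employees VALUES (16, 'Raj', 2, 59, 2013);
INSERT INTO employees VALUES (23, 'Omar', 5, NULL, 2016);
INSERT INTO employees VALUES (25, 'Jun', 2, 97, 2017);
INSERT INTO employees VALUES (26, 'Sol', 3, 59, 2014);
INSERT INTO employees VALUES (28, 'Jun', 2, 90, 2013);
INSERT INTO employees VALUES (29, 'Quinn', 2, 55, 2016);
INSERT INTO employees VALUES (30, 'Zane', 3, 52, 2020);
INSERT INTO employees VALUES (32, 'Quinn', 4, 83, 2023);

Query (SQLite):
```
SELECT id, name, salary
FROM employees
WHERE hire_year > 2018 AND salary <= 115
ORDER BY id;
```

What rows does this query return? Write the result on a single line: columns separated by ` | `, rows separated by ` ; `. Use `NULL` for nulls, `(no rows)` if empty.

hire_year > 2018: ids {2, 10, 11, 30, 32}
salary <= 115: ids {11, 16, 25, 26, 28, 29, 30, 32}
Combine with AND.

11 | Zane | 77 ; 30 | Zane | 52 ; 32 | Quinn | 83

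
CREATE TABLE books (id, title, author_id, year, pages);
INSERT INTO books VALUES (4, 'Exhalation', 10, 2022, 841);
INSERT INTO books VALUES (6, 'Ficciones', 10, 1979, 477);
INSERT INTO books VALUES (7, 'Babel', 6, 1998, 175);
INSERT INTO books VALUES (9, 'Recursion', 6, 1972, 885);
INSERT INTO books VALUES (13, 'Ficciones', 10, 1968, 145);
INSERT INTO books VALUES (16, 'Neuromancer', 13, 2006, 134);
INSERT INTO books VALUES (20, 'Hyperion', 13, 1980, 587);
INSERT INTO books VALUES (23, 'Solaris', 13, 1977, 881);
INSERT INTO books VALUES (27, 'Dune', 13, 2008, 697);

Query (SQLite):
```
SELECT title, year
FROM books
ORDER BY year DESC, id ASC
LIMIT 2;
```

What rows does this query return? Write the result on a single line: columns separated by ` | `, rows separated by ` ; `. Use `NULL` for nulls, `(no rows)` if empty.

Exhalation | 2022 ; Dune | 2008

Sort by year desc, tiebreak id asc: (2022, id=4), (2008, id=27), (2006, id=16), (1998, id=7), (1980, id=20) …. Take first 2.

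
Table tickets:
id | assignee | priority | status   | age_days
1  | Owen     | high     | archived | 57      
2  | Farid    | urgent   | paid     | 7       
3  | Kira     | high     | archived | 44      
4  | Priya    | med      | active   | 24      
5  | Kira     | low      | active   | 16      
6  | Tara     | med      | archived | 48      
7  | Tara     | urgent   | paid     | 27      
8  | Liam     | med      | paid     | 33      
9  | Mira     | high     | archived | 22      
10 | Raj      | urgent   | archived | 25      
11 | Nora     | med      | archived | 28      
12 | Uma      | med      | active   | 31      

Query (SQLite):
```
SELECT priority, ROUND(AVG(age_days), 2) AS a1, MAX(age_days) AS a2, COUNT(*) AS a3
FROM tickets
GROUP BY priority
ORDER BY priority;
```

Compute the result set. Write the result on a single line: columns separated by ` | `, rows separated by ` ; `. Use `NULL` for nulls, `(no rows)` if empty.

high | 41 | 57 | 3 ; low | 16 | 16 | 1 ; med | 32.8 | 48 | 5 ; urgent | 19.67 | 27 | 3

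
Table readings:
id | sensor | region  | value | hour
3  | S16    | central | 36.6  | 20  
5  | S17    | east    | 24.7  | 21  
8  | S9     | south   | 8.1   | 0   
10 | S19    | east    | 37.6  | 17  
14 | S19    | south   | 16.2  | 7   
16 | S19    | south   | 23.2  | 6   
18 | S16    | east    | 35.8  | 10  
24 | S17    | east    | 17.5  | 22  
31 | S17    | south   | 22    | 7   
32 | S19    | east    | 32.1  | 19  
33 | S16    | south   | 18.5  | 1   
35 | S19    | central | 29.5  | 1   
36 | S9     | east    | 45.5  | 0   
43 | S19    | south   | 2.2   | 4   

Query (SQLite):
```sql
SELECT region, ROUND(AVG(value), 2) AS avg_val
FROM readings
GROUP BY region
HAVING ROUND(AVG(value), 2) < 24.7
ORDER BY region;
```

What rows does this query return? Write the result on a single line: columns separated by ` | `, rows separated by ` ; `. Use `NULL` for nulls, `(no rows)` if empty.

Partition readings by region; compute ROUND(AVG(value), 2) within each group.
HAVING: keep groups where ROUND(AVG(value), 2) < 24.7.
  central: ids {3, 35} → ROUND(AVG(value), 2)=33.05
  east: ids {5, 10, 18, 24, 32, 36} → ROUND(AVG(value), 2)=32.2
  south: ids {8, 14, 16, 31, 33, 43} → ROUND(AVG(value), 2)=15.03

south | 15.03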